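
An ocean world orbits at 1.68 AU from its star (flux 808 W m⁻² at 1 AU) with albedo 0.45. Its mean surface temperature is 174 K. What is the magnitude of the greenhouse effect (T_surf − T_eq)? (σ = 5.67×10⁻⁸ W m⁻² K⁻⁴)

S = 808/1.68² = 286.3 W m⁻².
T_eq = [S(1−A)/(4σ)]^(1/4) = [286.3×0.55/(4×5.67×10⁻⁸)]^(1/4) = 162.3 K.
ΔT = T_surf − T_eq = 174 − 162.3.

ΔT ≈ 11.7 K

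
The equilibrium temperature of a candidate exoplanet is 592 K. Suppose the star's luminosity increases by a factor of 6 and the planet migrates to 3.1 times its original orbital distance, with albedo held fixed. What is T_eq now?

T_eq ∝ L^(1/4) · d^(−1/2).
T′ = 592 × 6^(1/4) / 3.1^(1/2) = 526 K.

T_eq ≈ 526 K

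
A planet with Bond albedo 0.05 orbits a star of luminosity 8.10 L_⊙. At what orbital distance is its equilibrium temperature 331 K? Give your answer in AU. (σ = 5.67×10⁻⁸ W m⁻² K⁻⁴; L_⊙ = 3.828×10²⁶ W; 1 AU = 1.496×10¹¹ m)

L = 8.10 × 3.828×10²⁶ = 3.10×10²⁷ W.
From T_eq⁴ = L(1−A)/(16πσd²): d = √[L(1−A)/(16πσT_eq⁴)].
d = √[3.10×10²⁷ × 0.95 / (16π × 5.67×10⁻⁸ × (331)⁴)] = 2.93×10¹¹ m = 1.96 AU.

d ≈ 1.96 AU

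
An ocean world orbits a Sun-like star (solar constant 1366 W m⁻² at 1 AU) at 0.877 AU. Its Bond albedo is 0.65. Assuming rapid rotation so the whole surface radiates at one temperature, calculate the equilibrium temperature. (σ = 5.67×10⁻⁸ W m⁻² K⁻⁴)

T_eq ≈ 229 K

Flux at 0.877 AU: S = 1366/0.877² = 1780 W m⁻².
Energy balance: absorbed = emitted ⇒ πR²·S(1−A) = 4πR²·σT_eq⁴, so T_eq⁴ = S(1−A)/(4σ).
T_eq = [1780 × 0.35 / (4 × 5.67×10⁻⁸)]^(1/4) = (2.74×10⁹)^(1/4) = 229 K.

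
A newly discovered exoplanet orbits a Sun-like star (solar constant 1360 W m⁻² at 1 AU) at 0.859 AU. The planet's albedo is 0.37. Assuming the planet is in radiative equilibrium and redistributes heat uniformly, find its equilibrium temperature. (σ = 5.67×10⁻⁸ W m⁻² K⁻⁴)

T_eq ≈ 267 K

Flux at 0.859 AU: S = 1360/0.859² = 1840 W m⁻².
Energy balance: absorbed = emitted ⇒ πR²·S(1−A) = 4πR²·σT_eq⁴, so T_eq⁴ = S(1−A)/(4σ).
T_eq = [1840 × 0.63 / (4 × 5.67×10⁻⁸)]^(1/4) = (5.12×10⁹)^(1/4) = 267 K.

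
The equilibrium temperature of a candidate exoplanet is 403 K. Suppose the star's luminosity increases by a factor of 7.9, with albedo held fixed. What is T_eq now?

T_eq ≈ 676 K

T_eq ∝ L^(1/4) · d^(−1/2).
T′ = 403 × 7.9^(1/4) = 676 K.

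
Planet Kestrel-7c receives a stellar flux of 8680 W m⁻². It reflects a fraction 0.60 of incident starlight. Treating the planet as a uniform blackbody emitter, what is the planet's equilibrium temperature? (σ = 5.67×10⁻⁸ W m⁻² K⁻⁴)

T_eq ≈ 352 K

Energy balance: absorbed = emitted ⇒ πR²·S(1−A) = 4πR²·σT_eq⁴, so T_eq⁴ = S(1−A)/(4σ).
T_eq = [8680 × 0.40 / (4 × 5.67×10⁻⁸)]^(1/4) = (1.53×10¹⁰)^(1/4) = 352 K.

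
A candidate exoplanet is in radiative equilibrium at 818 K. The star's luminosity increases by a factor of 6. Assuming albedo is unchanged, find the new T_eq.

T_eq ∝ L^(1/4) · d^(−1/2).
T′ = 818 × 6^(1/4) = 1280 K.

T_eq ≈ 1280 K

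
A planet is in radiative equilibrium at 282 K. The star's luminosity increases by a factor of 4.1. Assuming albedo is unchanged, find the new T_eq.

T_eq ∝ L^(1/4) · d^(−1/2).
T′ = 282 × 4.1^(1/4) = 401 K.

T_eq ≈ 401 K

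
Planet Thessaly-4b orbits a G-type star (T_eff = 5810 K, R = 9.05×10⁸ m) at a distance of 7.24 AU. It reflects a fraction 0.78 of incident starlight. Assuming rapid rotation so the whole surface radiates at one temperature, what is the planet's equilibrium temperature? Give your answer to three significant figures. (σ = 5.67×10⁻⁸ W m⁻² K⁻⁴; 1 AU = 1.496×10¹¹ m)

d = 7.24 AU = 1.08×10¹² m.
L = 4πR_⋆²σT_⋆⁴ = 4π(9.05×10⁸)² × 5.67×10⁻⁸ × (5810)⁴ = 6.65×10²⁶ W.
S = L/(4πd²) = 45.1 W m⁻².
Energy balance: absorbed = emitted ⇒ πR²·S(1−A) = 4πR²·σT_eq⁴, so T_eq⁴ = S(1−A)/(4σ).
T_eq = [45.1 × 0.22 / (4 × 5.67×10⁻⁸)]^(1/4) = (4.38×10⁷)^(1/4) = 81.3 K.

T_eq ≈ 81.3 K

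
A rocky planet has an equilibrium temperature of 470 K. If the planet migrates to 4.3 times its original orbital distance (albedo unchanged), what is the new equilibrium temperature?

T_eq ∝ L^(1/4) · d^(−1/2).
T′ = 470 / 4.3^(1/2) = 227 K.

T_eq ≈ 227 K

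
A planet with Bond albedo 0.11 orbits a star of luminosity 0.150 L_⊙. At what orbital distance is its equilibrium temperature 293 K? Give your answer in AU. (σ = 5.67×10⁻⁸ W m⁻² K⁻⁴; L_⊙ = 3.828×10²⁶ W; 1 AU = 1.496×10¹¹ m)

L = 0.150 × 3.828×10²⁶ = 5.74×10²⁵ W.
From T_eq⁴ = L(1−A)/(16πσd²): d = √[L(1−A)/(16πσT_eq⁴)].
d = √[5.74×10²⁵ × 0.89 / (16π × 5.67×10⁻⁸ × (293)⁴)] = 4.93×10¹⁰ m = 0.330 AU.

d ≈ 0.330 AU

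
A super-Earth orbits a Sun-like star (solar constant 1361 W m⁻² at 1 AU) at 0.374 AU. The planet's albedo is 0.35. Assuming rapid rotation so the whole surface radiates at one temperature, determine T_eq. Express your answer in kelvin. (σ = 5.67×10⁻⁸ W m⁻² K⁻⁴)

T_eq ≈ 409 K

Flux at 0.374 AU: S = 1361/0.374² = 9730 W m⁻².
Energy balance: absorbed = emitted ⇒ πR²·S(1−A) = 4πR²·σT_eq⁴, so T_eq⁴ = S(1−A)/(4σ).
T_eq = [9730 × 0.65 / (4 × 5.67×10⁻⁸)]^(1/4) = (2.79×10¹⁰)^(1/4) = 409 K.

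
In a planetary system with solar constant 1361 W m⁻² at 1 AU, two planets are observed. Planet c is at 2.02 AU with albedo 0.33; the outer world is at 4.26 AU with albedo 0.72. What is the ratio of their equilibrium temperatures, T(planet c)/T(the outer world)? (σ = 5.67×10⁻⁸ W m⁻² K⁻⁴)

T_eq = [S₀(1−A)/(4σd²)]^(1/4), so T ∝ (1−A)^(1/4) / √d.
T₁ = [1361×0.67/(4×5.67×10⁻⁸×2.02²)]^(1/4) = 177.17 K.
T₂ = [1361×0.28/(4×5.67×10⁻⁸×4.26²)]^(1/4) = 98.09 K.

T₁/T₂ ≈ 1.806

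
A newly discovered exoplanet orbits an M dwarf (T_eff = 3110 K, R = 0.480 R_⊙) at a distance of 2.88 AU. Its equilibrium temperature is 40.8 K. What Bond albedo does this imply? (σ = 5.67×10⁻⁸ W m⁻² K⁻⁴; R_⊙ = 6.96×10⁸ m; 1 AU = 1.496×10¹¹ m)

R_⋆ = 0.480 × 6.96×10⁸ = 3.34×10⁸ m.
d = 2.88 AU = 4.31×10¹¹ m.
L = 4πR_⋆²σT_⋆⁴ = 4π(3.34×10⁸)² × 5.67×10⁻⁸ × (3110)⁴ = 7.44×10²⁴ W.
S = L/(4πd²) = 3.19 W m⁻².
From T_eq⁴ = S(1−A)/(4σ): 1−A = 4σT_eq⁴/S.
1−A = 4 × 5.67×10⁻⁸ × (40.8)⁴ / 3.19 = 0.197.

A ≈ 0.80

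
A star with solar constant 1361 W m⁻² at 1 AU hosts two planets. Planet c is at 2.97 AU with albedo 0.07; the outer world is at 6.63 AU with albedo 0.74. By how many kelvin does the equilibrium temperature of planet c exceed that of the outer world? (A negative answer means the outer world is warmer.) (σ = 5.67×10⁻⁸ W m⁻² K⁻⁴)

T_eq = [S₀(1−A)/(4σd²)]^(1/4), so T ∝ (1−A)^(1/4) / √d.
T₁ = [1361×0.93/(4×5.67×10⁻⁸×2.97²)]^(1/4) = 158.60 K.
T₂ = [1361×0.26/(4×5.67×10⁻⁸×6.63²)]^(1/4) = 77.19 K.

ΔT ≈ 81.4 K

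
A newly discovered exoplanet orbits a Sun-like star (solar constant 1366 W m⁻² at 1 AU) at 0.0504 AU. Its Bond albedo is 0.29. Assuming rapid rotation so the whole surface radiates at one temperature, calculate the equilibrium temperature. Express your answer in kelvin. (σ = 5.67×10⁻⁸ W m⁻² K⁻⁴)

T_eq ≈ 1140 K

Flux at 0.0504 AU: S = 1366/0.0504² = 5.38×10⁵ W m⁻².
Energy balance: absorbed = emitted ⇒ πR²·S(1−A) = 4πR²·σT_eq⁴, so T_eq⁴ = S(1−A)/(4σ).
T_eq = [5.38×10⁵ × 0.71 / (4 × 5.67×10⁻⁸)]^(1/4) = (1.68×10¹²)^(1/4) = 1140 K.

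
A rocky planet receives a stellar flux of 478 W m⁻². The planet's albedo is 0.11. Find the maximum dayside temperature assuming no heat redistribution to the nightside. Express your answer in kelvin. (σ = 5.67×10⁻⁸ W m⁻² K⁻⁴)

T_ss ≈ 294 K

With no redistribution each surface element balances locally: S(1−A) = σT⁴.
T = [478 × 0.89 / 5.67×10⁻⁸]^(1/4) = (7.50×10⁹)^(1/4) = 294 K.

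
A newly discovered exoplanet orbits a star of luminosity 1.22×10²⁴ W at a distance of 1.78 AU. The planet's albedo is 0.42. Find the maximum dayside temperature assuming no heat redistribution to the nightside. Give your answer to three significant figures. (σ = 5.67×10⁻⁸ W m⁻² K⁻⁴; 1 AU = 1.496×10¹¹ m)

d = 1.78 AU = 2.66×10¹¹ m.
Flux: S = L/(4πd²) = 1.22×10²⁴/(4π×(2.66×10¹¹)²) = 1.37 W m⁻².
With no redistribution each surface element balances locally: S(1−A) = σT⁴.
T = [1.37 × 0.58 / 5.67×10⁻⁸]^(1/4) = (1.40×10⁷)^(1/4) = 61.2 K.

T_ss ≈ 61.2 K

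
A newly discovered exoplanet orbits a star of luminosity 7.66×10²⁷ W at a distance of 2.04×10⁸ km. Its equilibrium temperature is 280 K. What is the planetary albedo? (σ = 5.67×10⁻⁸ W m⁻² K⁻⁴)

A ≈ 0.90

d = 2.04×10⁸ km = 2.04×10¹¹ m.
Flux: S = L/(4πd²) = 7.66×10²⁷/(4π×(2.04×10¹¹)²) = 1.46×10⁴ W m⁻².
From T_eq⁴ = S(1−A)/(4σ): 1−A = 4σT_eq⁴/S.
1−A = 4 × 5.67×10⁻⁸ × (280)⁴ / 1.46×10⁴ = 0.095.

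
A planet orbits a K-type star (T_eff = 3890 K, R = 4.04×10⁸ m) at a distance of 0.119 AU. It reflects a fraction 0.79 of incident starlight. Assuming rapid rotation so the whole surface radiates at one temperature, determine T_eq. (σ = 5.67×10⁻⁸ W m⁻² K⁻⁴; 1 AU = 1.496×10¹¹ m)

d = 0.119 AU = 1.78×10¹⁰ m.
L = 4πR_⋆²σT_⋆⁴ = 4π(4.04×10⁸)² × 5.67×10⁻⁸ × (3890)⁴ = 2.66×10²⁵ W.
S = L/(4πd²) = 6690 W m⁻².
Energy balance: absorbed = emitted ⇒ πR²·S(1−A) = 4πR²·σT_eq⁴, so T_eq⁴ = S(1−A)/(4σ).
T_eq = [6690 × 0.21 / (4 × 5.67×10⁻⁸)]^(1/4) = (6.19×10⁹)^(1/4) = 281 K.

T_eq ≈ 281 K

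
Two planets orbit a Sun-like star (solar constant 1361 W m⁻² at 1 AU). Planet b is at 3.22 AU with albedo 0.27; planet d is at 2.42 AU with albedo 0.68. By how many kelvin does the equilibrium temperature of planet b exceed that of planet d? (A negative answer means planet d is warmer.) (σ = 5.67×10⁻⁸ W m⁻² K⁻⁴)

T_eq = [S₀(1−A)/(4σd²)]^(1/4), so T ∝ (1−A)^(1/4) / √d.
T₁ = [1361×0.73/(4×5.67×10⁻⁸×3.22²)]^(1/4) = 143.37 K.
T₂ = [1361×0.32/(4×5.67×10⁻⁸×2.42²)]^(1/4) = 134.57 K.

ΔT ≈ 8.8 K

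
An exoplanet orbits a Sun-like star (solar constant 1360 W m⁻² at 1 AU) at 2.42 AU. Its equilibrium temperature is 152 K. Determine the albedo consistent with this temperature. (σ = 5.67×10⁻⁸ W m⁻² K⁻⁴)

Flux at 2.42 AU: S = 1360/2.42² = 232 W m⁻².
From T_eq⁴ = S(1−A)/(4σ): 1−A = 4σT_eq⁴/S.
1−A = 4 × 5.67×10⁻⁸ × (152)⁴ / 232 = 0.521.

A ≈ 0.48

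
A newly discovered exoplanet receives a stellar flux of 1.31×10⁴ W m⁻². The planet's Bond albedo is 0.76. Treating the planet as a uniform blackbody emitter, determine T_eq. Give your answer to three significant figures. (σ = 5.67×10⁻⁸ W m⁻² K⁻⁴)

T_eq ≈ 343 K

Energy balance: absorbed = emitted ⇒ πR²·S(1−A) = 4πR²·σT_eq⁴, so T_eq⁴ = S(1−A)/(4σ).
T_eq = [1.31×10⁴ × 0.24 / (4 × 5.67×10⁻⁸)]^(1/4) = (1.39×10¹⁰)^(1/4) = 343 K.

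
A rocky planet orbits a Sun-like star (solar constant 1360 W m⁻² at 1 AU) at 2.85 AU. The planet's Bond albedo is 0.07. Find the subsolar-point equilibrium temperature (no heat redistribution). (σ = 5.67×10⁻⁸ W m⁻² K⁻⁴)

Flux at 2.85 AU: S = 1360/2.85² = 167 W m⁻².
At the subsolar point the surface absorbs S(1−A) and emits σT⁴ per unit area — no factor of 4, since only the local patch is in balance.
T = [167 × 0.93 / 5.67×10⁻⁸]^(1/4) = (2.75×10⁹)^(1/4) = 229 K.

T_ss ≈ 229 K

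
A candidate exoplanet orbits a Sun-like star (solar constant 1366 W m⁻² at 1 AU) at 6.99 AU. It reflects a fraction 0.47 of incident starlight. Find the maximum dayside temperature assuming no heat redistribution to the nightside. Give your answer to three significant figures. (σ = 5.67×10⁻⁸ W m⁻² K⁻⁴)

Flux at 6.99 AU: S = 1366/6.99² = 28.0 W m⁻².
With no redistribution each surface element balances locally: S(1−A) = σT⁴.
T = [28.0 × 0.53 / 5.67×10⁻⁸]^(1/4) = (2.61×10⁸)^(1/4) = 127 K.

T_ss ≈ 127 K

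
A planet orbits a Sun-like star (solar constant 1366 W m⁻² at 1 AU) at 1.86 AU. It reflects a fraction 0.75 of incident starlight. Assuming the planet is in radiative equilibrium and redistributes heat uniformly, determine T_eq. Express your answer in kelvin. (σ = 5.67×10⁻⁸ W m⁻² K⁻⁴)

Flux at 1.86 AU: S = 1366/1.86² = 395 W m⁻².
Energy balance: absorbed = emitted ⇒ πR²·S(1−A) = 4πR²·σT_eq⁴, so T_eq⁴ = S(1−A)/(4σ).
T_eq = [395 × 0.25 / (4 × 5.67×10⁻⁸)]^(1/4) = (4.35×10⁸)^(1/4) = 144 K.

T_eq ≈ 144 K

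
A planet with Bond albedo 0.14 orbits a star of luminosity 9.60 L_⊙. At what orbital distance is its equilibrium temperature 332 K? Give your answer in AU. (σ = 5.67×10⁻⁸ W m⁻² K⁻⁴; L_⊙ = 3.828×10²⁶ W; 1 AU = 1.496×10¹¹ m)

d ≈ 2.02 AU

L = 9.60 × 3.828×10²⁶ = 3.67×10²⁷ W.
From T_eq⁴ = L(1−A)/(16πσd²): d = √[L(1−A)/(16πσT_eq⁴)].
d = √[3.67×10²⁷ × 0.86 / (16π × 5.67×10⁻⁸ × (332)⁴)] = 3.02×10¹¹ m = 2.02 AU.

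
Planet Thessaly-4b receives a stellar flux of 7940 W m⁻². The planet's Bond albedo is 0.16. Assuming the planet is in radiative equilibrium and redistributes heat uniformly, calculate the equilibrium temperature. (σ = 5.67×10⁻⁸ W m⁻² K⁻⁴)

Energy balance: absorbed = emitted ⇒ πR²·S(1−A) = 4πR²·σT_eq⁴, so T_eq⁴ = S(1−A)/(4σ).
T_eq = [7940 × 0.84 / (4 × 5.67×10⁻⁸)]^(1/4) = (2.94×10¹⁰)^(1/4) = 414 K.

T_eq ≈ 414 K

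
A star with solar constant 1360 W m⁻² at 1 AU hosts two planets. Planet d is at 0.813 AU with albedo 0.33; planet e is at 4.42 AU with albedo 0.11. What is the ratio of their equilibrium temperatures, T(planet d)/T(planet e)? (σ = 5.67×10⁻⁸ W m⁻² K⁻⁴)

T₁/T₂ ≈ 2.172

T_eq = [S₀(1−A)/(4σd²)]^(1/4), so T ∝ (1−A)^(1/4) / √d.
T₁ = [1360×0.67/(4×5.67×10⁻⁸×0.813²)]^(1/4) = 279.22 K.
T₂ = [1360×0.89/(4×5.67×10⁻⁸×4.42²)]^(1/4) = 128.56 K.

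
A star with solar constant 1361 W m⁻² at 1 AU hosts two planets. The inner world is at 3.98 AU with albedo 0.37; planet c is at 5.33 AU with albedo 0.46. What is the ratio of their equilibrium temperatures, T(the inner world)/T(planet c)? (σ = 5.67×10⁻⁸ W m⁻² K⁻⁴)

T₁/T₂ ≈ 1.203

T_eq = [S₀(1−A)/(4σd²)]^(1/4), so T ∝ (1−A)^(1/4) / √d.
T₁ = [1361×0.63/(4×5.67×10⁻⁸×3.98²)]^(1/4) = 124.29 K.
T₂ = [1361×0.54/(4×5.67×10⁻⁸×5.33²)]^(1/4) = 103.34 K.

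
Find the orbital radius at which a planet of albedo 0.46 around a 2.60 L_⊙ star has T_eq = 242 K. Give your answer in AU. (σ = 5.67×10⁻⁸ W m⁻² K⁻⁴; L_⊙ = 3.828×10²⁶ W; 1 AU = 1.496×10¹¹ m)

d ≈ 1.57 AU

L = 2.60 × 3.828×10²⁶ = 9.95×10²⁶ W.
From T_eq⁴ = L(1−A)/(16πσd²): d = √[L(1−A)/(16πσT_eq⁴)].
d = √[9.95×10²⁶ × 0.54 / (16π × 5.67×10⁻⁸ × (242)⁴)] = 2.34×10¹¹ m = 1.57 AU.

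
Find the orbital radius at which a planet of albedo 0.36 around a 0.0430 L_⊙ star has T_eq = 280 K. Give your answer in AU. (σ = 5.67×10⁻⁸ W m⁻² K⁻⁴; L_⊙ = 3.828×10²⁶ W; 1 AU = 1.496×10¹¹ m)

d ≈ 0.164 AU

L = 0.0430 × 3.828×10²⁶ = 1.65×10²⁵ W.
From T_eq⁴ = L(1−A)/(16πσd²): d = √[L(1−A)/(16πσT_eq⁴)].
d = √[1.65×10²⁵ × 0.64 / (16π × 5.67×10⁻⁸ × (280)⁴)] = 2.45×10¹⁰ m = 0.164 AU.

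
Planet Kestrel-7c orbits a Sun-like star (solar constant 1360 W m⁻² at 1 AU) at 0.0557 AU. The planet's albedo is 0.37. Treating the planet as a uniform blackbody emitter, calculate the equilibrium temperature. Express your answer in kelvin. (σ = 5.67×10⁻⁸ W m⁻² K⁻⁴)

Flux at 0.0557 AU: S = 1360/0.0557² = 4.38×10⁵ W m⁻².
Energy balance: absorbed = emitted ⇒ πR²·S(1−A) = 4πR²·σT_eq⁴, so T_eq⁴ = S(1−A)/(4σ).
T_eq = [4.38×10⁵ × 0.63 / (4 × 5.67×10⁻⁸)]^(1/4) = (1.22×10¹²)^(1/4) = 1050 K.

T_eq ≈ 1050 K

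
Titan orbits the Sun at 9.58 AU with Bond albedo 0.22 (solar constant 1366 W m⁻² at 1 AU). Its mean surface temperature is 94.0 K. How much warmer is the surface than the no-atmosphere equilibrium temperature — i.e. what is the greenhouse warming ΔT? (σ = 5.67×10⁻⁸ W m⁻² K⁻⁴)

ΔT ≈ 9.4 K

S = 1366/9.58² = 14.88 W m⁻².
T_eq = [S(1−A)/(4σ)]^(1/4) = [14.88×0.78/(4×5.67×10⁻⁸)]^(1/4) = 84.6 K.
ΔT = T_surf − T_eq = 94 − 84.6.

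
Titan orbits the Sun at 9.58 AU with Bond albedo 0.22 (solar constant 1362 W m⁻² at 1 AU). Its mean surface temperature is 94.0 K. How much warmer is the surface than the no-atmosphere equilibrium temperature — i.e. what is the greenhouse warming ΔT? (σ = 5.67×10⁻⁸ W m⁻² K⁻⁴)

ΔT ≈ 9.5 K

S = 1362/9.58² = 14.84 W m⁻².
T_eq = [S(1−A)/(4σ)]^(1/4) = [14.84×0.78/(4×5.67×10⁻⁸)]^(1/4) = 84.5 K.
ΔT = T_surf − T_eq = 94 − 84.5.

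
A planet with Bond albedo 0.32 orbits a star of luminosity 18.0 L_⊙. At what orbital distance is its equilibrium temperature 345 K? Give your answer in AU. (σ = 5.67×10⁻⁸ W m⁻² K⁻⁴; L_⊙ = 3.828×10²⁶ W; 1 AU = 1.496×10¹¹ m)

L = 18.0 × 3.828×10²⁶ = 6.89×10²⁷ W.
From T_eq⁴ = L(1−A)/(16πσd²): d = √[L(1−A)/(16πσT_eq⁴)].
d = √[6.89×10²⁷ × 0.68 / (16π × 5.67×10⁻⁸ × (345)⁴)] = 3.41×10¹¹ m = 2.28 AU.

d ≈ 2.28 AU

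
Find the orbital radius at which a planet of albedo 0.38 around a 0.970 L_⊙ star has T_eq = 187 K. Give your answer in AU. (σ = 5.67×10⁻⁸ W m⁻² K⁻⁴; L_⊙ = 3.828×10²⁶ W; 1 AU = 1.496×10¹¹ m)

d ≈ 1.72 AU

L = 0.970 × 3.828×10²⁶ = 3.71×10²⁶ W.
From T_eq⁴ = L(1−A)/(16πσd²): d = √[L(1−A)/(16πσT_eq⁴)].
d = √[3.71×10²⁶ × 0.62 / (16π × 5.67×10⁻⁸ × (187)⁴)] = 2.57×10¹¹ m = 1.72 AU.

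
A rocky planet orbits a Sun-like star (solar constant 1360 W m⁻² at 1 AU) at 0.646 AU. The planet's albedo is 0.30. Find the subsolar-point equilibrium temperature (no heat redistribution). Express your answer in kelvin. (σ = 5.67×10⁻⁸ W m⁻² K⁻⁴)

Flux at 0.646 AU: S = 1360/0.646² = 3260 W m⁻².
At the subsolar point the surface absorbs S(1−A) and emits σT⁴ per unit area — no factor of 4, since only the local patch is in balance.
T = [3260 × 0.70 / 5.67×10⁻⁸]^(1/4) = (4.02×10¹⁰)^(1/4) = 448 K.

T_ss ≈ 448 K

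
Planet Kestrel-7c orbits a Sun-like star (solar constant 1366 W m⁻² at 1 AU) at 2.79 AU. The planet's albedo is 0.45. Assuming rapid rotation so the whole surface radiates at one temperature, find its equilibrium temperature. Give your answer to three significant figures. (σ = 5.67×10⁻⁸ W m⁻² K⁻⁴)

T_eq ≈ 144 K

Flux at 2.79 AU: S = 1366/2.79² = 175 W m⁻².
Energy balance: absorbed = emitted ⇒ πR²·S(1−A) = 4πR²·σT_eq⁴, so T_eq⁴ = S(1−A)/(4σ).
T_eq = [175 × 0.55 / (4 × 5.67×10⁻⁸)]^(1/4) = (4.26×10⁸)^(1/4) = 144 K.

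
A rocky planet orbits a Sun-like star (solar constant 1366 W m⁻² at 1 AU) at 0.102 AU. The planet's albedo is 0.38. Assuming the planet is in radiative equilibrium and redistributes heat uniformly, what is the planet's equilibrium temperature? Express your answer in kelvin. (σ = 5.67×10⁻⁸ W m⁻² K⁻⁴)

Flux at 0.102 AU: S = 1366/0.102² = 1.31×10⁵ W m⁻².
Energy balance: absorbed = emitted ⇒ πR²·S(1−A) = 4πR²·σT_eq⁴, so T_eq⁴ = S(1−A)/(4σ).
T_eq = [1.31×10⁵ × 0.62 / (4 × 5.67×10⁻⁸)]^(1/4) = (3.59×10¹¹)^(1/4) = 774 K.

T_eq ≈ 774 K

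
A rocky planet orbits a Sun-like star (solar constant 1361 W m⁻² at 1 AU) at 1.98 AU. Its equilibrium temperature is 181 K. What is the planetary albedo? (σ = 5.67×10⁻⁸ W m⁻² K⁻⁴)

A ≈ 0.30

Flux at 1.98 AU: S = 1361/1.98² = 347 W m⁻².
From T_eq⁴ = S(1−A)/(4σ): 1−A = 4σT_eq⁴/S.
1−A = 4 × 5.67×10⁻⁸ × (181)⁴ / 347 = 0.701.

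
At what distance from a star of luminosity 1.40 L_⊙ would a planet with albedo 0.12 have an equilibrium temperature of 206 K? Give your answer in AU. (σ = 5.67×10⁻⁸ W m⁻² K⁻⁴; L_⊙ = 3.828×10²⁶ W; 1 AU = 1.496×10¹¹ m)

L = 1.40 × 3.828×10²⁶ = 5.36×10²⁶ W.
From T_eq⁴ = L(1−A)/(16πσd²): d = √[L(1−A)/(16πσT_eq⁴)].
d = √[5.36×10²⁶ × 0.88 / (16π × 5.67×10⁻⁸ × (206)⁴)] = 3.03×10¹¹ m = 2.03 AU.

d ≈ 2.03 AU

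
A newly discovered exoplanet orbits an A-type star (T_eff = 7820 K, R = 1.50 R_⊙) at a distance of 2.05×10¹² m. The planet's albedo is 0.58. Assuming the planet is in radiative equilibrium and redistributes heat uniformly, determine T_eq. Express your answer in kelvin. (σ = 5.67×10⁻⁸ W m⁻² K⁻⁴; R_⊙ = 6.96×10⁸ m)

T_eq ≈ 100 K

R_⋆ = 1.50 × 6.96×10⁸ = 1.04×10⁹ m.
L = 4πR_⋆²σT_⋆⁴ = 4π(1.04×10⁹)² × 5.67×10⁻⁸ × (7820)⁴ = 2.90×10²⁷ W.
S = L/(4πd²) = 55.0 W m⁻².
Energy balance: absorbed = emitted ⇒ πR²·S(1−A) = 4πR²·σT_eq⁴, so T_eq⁴ = S(1−A)/(4σ).
T_eq = [55.0 × 0.42 / (4 × 5.67×10⁻⁸)]^(1/4) = (1.02×10⁸)^(1/4) = 100 K.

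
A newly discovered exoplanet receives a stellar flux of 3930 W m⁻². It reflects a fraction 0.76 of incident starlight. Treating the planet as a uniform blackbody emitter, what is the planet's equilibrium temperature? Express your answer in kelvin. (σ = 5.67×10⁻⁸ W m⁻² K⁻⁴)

Energy balance: absorbed = emitted ⇒ πR²·S(1−A) = 4πR²·σT_eq⁴, so T_eq⁴ = S(1−A)/(4σ).
T_eq = [3930 × 0.24 / (4 × 5.67×10⁻⁸)]^(1/4) = (4.16×10⁹)^(1/4) = 254 K.

T_eq ≈ 254 K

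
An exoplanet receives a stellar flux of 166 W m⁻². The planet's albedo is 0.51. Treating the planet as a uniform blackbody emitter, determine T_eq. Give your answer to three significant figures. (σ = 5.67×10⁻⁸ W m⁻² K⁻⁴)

T_eq ≈ 138 K

Energy balance: absorbed = emitted ⇒ πR²·S(1−A) = 4πR²·σT_eq⁴, so T_eq⁴ = S(1−A)/(4σ).
T_eq = [166 × 0.49 / (4 × 5.67×10⁻⁸)]^(1/4) = (3.59×10⁸)^(1/4) = 138 K.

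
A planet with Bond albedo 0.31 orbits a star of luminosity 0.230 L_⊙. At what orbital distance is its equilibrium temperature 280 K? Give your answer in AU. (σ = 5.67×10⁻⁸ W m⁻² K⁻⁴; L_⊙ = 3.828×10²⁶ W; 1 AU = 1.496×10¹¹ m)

d ≈ 0.394 AU

L = 0.230 × 3.828×10²⁶ = 8.80×10²⁵ W.
From T_eq⁴ = L(1−A)/(16πσd²): d = √[L(1−A)/(16πσT_eq⁴)].
d = √[8.80×10²⁵ × 0.69 / (16π × 5.67×10⁻⁸ × (280)⁴)] = 5.89×10¹⁰ m = 0.394 AU.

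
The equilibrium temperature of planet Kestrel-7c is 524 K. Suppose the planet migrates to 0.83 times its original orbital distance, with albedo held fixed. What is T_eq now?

T_eq ∝ L^(1/4) · d^(−1/2).
T′ = 524 / 0.83^(1/2) = 575 K.

T_eq ≈ 575 K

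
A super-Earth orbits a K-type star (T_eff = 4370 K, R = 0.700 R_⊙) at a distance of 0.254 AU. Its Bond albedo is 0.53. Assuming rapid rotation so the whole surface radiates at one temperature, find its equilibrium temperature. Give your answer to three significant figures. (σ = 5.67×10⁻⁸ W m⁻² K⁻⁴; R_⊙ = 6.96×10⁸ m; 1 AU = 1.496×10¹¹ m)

T_eq ≈ 290 K

R_⋆ = 0.700 × 6.96×10⁸ = 4.87×10⁸ m.
d = 0.254 AU = 3.80×10¹⁰ m.
L = 4πR_⋆²σT_⋆⁴ = 4π(4.87×10⁸)² × 5.67×10⁻⁸ × (4370)⁴ = 6.17×10²⁵ W.
S = L/(4πd²) = 3400 W m⁻².
Energy balance: absorbed = emitted ⇒ πR²·S(1−A) = 4πR²·σT_eq⁴, so T_eq⁴ = S(1−A)/(4σ).
T_eq = [3400 × 0.47 / (4 × 5.67×10⁻⁸)]^(1/4) = (7.04×10⁹)^(1/4) = 290 K.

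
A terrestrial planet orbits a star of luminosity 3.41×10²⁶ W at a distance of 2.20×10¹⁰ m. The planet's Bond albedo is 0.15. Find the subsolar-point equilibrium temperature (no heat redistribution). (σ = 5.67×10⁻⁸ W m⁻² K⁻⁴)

Flux: S = L/(4πd²) = 3.41×10²⁶/(4π×(2.20×10¹⁰)²) = 5.61×10⁴ W m⁻².
At the subsolar point the surface absorbs S(1−A) and emits σT⁴ per unit area — no factor of 4, since only the local patch is in balance.
T = [5.61×10⁴ × 0.85 / 5.67×10⁻⁸]^(1/4) = (8.40×10¹¹)^(1/4) = 957 K.

T_ss ≈ 957 K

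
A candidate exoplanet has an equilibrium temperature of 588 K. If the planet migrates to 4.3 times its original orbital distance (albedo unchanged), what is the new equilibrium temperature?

T_eq ∝ L^(1/4) · d^(−1/2).
T′ = 588 / 4.3^(1/2) = 284 K.

T_eq ≈ 284 K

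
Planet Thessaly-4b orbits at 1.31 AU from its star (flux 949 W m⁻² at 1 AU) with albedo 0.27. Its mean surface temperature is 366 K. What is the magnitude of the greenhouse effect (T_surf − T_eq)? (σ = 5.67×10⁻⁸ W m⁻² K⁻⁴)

S = 949/1.31² = 553.0 W m⁻².
T_eq = [S(1−A)/(4σ)]^(1/4) = [553.0×0.73/(4×5.67×10⁻⁸)]^(1/4) = 205.4 K.
ΔT = T_surf − T_eq = 366 − 205.4.

ΔT ≈ 160.6 K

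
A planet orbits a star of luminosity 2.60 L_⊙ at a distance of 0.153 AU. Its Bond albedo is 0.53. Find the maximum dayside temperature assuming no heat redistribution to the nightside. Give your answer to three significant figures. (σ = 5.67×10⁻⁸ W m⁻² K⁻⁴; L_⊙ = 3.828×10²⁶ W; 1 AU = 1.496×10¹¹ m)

d = 0.153 AU = 2.29×10¹⁰ m.
L = 2.60 × 3.828×10²⁶ = 9.95×10²⁶ W.
Flux: S = L/(4πd²) = 9.95×10²⁶/(4π×(2.29×10¹⁰)²) = 1.51×10⁵ W m⁻².
With no redistribution each surface element balances locally: S(1−A) = σT⁴.
T = [1.51×10⁵ × 0.47 / 5.67×10⁻⁸]^(1/4) = (1.25×10¹²)^(1/4) = 1060 K.

T_ss ≈ 1060 K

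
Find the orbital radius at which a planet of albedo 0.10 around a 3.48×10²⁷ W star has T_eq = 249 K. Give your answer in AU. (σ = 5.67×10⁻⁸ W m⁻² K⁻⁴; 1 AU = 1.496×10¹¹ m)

From T_eq⁴ = L(1−A)/(16πσd²): d = √[L(1−A)/(16πσT_eq⁴)].
d = √[3.48×10²⁷ × 0.90 / (16π × 5.67×10⁻⁸ × (249)⁴)] = 5.35×10¹¹ m = 3.57 AU.

d ≈ 3.57 AU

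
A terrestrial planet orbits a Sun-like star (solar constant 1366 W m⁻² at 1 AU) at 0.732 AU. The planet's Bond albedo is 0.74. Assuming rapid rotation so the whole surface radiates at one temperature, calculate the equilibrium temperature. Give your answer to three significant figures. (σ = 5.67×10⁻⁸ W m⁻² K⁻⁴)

T_eq ≈ 233 K

Flux at 0.732 AU: S = 1366/0.732² = 2550 W m⁻².
Energy balance: absorbed = emitted ⇒ πR²·S(1−A) = 4πR²·σT_eq⁴, so T_eq⁴ = S(1−A)/(4σ).
T_eq = [2550 × 0.26 / (4 × 5.67×10⁻⁸)]^(1/4) = (2.92×10⁹)^(1/4) = 233 K.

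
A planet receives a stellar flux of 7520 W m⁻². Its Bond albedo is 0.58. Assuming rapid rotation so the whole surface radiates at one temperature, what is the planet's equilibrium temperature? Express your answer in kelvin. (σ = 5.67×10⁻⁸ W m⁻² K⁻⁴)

T_eq ≈ 344 K

Energy balance: absorbed = emitted ⇒ πR²·S(1−A) = 4πR²·σT_eq⁴, so T_eq⁴ = S(1−A)/(4σ).
T_eq = [7520 × 0.42 / (4 × 5.67×10⁻⁸)]^(1/4) = (1.39×10¹⁰)^(1/4) = 344 K.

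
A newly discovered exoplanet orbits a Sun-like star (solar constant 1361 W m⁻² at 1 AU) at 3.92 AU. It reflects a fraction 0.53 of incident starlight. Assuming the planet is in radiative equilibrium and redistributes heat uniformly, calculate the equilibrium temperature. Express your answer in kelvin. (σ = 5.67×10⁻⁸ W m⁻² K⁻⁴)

Flux at 3.92 AU: S = 1361/3.92² = 88.6 W m⁻².
Energy balance: absorbed = emitted ⇒ πR²·S(1−A) = 4πR²·σT_eq⁴, so T_eq⁴ = S(1−A)/(4σ).
T_eq = [88.6 × 0.47 / (4 × 5.67×10⁻⁸)]^(1/4) = (1.84×10⁸)^(1/4) = 116 K.

T_eq ≈ 116 K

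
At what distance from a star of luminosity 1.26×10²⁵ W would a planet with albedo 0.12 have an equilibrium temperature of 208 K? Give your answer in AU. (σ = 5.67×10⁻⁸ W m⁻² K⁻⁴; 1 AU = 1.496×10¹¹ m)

d ≈ 0.305 AU

From T_eq⁴ = L(1−A)/(16πσd²): d = √[L(1−A)/(16πσT_eq⁴)].
d = √[1.26×10²⁵ × 0.88 / (16π × 5.67×10⁻⁸ × (208)⁴)] = 4.56×10¹⁰ m = 0.305 AU.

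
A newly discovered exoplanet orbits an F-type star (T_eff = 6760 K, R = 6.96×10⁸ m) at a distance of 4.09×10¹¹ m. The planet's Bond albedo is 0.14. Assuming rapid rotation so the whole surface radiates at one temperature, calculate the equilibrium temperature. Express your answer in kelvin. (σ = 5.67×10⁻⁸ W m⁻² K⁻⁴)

L = 4πR_⋆²σT_⋆⁴ = 4π(6.96×10⁸)² × 5.67×10⁻⁸ × (6760)⁴ = 7.21×10²⁶ W.
S = L/(4πd²) = 343 W m⁻².
Energy balance: absorbed = emitted ⇒ πR²·S(1−A) = 4πR²·σT_eq⁴, so T_eq⁴ = S(1−A)/(4σ).
T_eq = [343 × 0.86 / (4 × 5.67×10⁻⁸)]^(1/4) = (1.30×10⁹)^(1/4) = 190 K.

T_eq ≈ 190 K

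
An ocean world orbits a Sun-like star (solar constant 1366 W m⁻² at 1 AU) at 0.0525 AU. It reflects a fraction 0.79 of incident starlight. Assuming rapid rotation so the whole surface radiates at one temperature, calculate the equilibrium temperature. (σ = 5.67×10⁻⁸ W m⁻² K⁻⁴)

Flux at 0.0525 AU: S = 1366/0.0525² = 4.96×10⁵ W m⁻².
Energy balance: absorbed = emitted ⇒ πR²·S(1−A) = 4πR²·σT_eq⁴, so T_eq⁴ = S(1−A)/(4σ).
T_eq = [4.96×10⁵ × 0.21 / (4 × 5.67×10⁻⁸)]^(1/4) = (4.59×10¹¹)^(1/4) = 823 K.

T_eq ≈ 823 K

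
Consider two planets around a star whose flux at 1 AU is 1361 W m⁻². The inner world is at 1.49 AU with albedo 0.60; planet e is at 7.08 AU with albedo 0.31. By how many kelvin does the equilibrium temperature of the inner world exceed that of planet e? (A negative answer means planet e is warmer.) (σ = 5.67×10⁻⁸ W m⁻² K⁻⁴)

T_eq = [S₀(1−A)/(4σd²)]^(1/4), so T ∝ (1−A)^(1/4) / √d.
T₁ = [1361×0.40/(4×5.67×10⁻⁸×1.49²)]^(1/4) = 181.33 K.
T₂ = [1361×0.69/(4×5.67×10⁻⁸×7.08²)]^(1/4) = 95.33 K.

ΔT ≈ 86.0 K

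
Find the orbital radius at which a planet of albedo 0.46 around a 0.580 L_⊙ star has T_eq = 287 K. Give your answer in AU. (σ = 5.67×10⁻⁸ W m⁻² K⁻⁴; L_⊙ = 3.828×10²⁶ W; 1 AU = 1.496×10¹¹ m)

d ≈ 0.526 AU

L = 0.580 × 3.828×10²⁶ = 2.22×10²⁶ W.
From T_eq⁴ = L(1−A)/(16πσd²): d = √[L(1−A)/(16πσT_eq⁴)].
d = √[2.22×10²⁶ × 0.54 / (16π × 5.67×10⁻⁸ × (287)⁴)] = 7.87×10¹⁰ m = 0.526 AU.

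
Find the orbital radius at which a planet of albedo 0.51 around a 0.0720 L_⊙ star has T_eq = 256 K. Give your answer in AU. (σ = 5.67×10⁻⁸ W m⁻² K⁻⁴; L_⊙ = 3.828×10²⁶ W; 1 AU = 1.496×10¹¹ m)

L = 0.0720 × 3.828×10²⁶ = 2.76×10²⁵ W.
From T_eq⁴ = L(1−A)/(16πσd²): d = √[L(1−A)/(16πσT_eq⁴)].
d = √[2.76×10²⁵ × 0.49 / (16π × 5.67×10⁻⁸ × (256)⁴)] = 3.32×10¹⁰ m = 0.222 AU.

d ≈ 0.222 AU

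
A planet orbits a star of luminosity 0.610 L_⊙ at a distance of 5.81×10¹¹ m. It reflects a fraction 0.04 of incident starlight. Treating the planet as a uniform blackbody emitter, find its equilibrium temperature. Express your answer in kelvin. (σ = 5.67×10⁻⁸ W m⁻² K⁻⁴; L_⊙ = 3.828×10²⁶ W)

T_eq ≈ 124 K

L = 0.610 × 3.828×10²⁶ = 2.34×10²⁶ W.
Flux: S = L/(4πd²) = 2.34×10²⁶/(4π×(5.81×10¹¹)²) = 55.0 W m⁻².
Energy balance: absorbed = emitted ⇒ πR²·S(1−A) = 4πR²·σT_eq⁴, so T_eq⁴ = S(1−A)/(4σ).
T_eq = [55.0 × 0.96 / (4 × 5.67×10⁻⁸)]^(1/4) = (2.33×10⁸)^(1/4) = 124 K.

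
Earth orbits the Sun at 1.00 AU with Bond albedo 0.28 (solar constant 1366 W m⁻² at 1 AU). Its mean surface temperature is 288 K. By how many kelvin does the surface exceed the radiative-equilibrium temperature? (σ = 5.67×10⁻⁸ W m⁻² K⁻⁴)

ΔT ≈ 31.4 K

S = 1366/1.00² = 1366 W m⁻².
T_eq = [S(1−A)/(4σ)]^(1/4) = [1366×0.72/(4×5.67×10⁻⁸)]^(1/4) = 256.6 K.
ΔT = T_surf − T_eq = 288 − 256.6.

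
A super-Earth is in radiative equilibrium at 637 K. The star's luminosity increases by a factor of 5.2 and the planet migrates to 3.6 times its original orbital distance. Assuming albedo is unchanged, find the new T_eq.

T_eq ≈ 507 K

T_eq ∝ L^(1/4) · d^(−1/2).
T′ = 637 × 5.2^(1/4) / 3.6^(1/2) = 507 K.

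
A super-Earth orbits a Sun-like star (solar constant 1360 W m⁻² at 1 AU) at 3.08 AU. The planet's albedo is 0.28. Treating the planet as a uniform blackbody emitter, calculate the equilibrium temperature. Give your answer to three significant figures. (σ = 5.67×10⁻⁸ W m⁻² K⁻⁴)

T_eq ≈ 146 K

Flux at 3.08 AU: S = 1360/3.08² = 143 W m⁻².
Energy balance: absorbed = emitted ⇒ πR²·S(1−A) = 4πR²·σT_eq⁴, so T_eq⁴ = S(1−A)/(4σ).
T_eq = [143 × 0.72 / (4 × 5.67×10⁻⁸)]^(1/4) = (4.55×10⁸)^(1/4) = 146 K.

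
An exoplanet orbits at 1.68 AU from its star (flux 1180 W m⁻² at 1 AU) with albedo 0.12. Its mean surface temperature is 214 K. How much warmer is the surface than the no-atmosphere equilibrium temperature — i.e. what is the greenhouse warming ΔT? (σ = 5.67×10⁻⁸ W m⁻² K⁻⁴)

ΔT ≈ 13.3 K

S = 1180/1.68² = 418.1 W m⁻².
T_eq = [S(1−A)/(4σ)]^(1/4) = [418.1×0.88/(4×5.67×10⁻⁸)]^(1/4) = 200.7 K.
ΔT = T_surf − T_eq = 214 − 200.7.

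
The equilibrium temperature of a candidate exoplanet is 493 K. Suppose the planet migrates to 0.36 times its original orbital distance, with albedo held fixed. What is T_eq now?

T_eq ∝ L^(1/4) · d^(−1/2).
T′ = 493 / 0.36^(1/2) = 822 K.

T_eq ≈ 822 K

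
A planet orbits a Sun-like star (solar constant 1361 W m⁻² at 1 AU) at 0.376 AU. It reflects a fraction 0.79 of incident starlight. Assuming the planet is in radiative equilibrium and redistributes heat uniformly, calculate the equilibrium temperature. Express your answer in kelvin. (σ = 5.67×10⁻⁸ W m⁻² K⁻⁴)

T_eq ≈ 307 K

Flux at 0.376 AU: S = 1361/0.376² = 9630 W m⁻².
Energy balance: absorbed = emitted ⇒ πR²·S(1−A) = 4πR²·σT_eq⁴, so T_eq⁴ = S(1−A)/(4σ).
T_eq = [9630 × 0.21 / (4 × 5.67×10⁻⁸)]^(1/4) = (8.91×10⁹)^(1/4) = 307 K.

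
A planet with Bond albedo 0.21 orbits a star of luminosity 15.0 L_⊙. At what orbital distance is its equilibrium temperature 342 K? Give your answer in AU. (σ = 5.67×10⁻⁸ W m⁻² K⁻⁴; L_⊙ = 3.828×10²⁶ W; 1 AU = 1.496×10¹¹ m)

L = 15.0 × 3.828×10²⁶ = 5.74×10²⁷ W.
From T_eq⁴ = L(1−A)/(16πσd²): d = √[L(1−A)/(16πσT_eq⁴)].
d = √[5.74×10²⁷ × 0.79 / (16π × 5.67×10⁻⁸ × (342)⁴)] = 3.41×10¹¹ m = 2.28 AU.

d ≈ 2.28 AU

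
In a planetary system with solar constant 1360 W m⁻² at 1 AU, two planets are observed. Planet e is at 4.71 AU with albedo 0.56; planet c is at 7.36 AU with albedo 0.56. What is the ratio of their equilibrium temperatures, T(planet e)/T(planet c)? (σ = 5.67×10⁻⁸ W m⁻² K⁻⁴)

T_eq = [S₀(1−A)/(4σd²)]^(1/4), so T ∝ (1−A)^(1/4) / √d.
T₁ = [1360×0.44/(4×5.67×10⁻⁸×4.71²)]^(1/4) = 104.43 K.
T₂ = [1360×0.44/(4×5.67×10⁻⁸×7.36²)]^(1/4) = 83.54 K.

T₁/T₂ ≈ 1.250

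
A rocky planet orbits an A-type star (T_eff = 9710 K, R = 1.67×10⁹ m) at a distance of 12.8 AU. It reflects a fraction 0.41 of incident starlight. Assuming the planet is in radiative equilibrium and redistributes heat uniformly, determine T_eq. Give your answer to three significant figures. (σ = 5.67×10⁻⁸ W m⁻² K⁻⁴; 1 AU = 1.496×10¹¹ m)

T_eq ≈ 178 K

d = 12.8 AU = 1.91×10¹² m.
L = 4πR_⋆²σT_⋆⁴ = 4π(1.67×10⁹)² × 5.67×10⁻⁸ × (9710)⁴ = 1.77×10²⁸ W.
S = L/(4πd²) = 383 W m⁻².
Energy balance: absorbed = emitted ⇒ πR²·S(1−A) = 4πR²·σT_eq⁴, so T_eq⁴ = S(1−A)/(4σ).
T_eq = [383 × 0.59 / (4 × 5.67×10⁻⁸)]^(1/4) = (9.97×10⁸)^(1/4) = 178 K.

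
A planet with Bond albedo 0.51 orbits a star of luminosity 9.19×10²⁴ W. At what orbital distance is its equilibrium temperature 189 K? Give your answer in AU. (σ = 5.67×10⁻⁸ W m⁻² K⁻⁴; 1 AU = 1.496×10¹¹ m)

From T_eq⁴ = L(1−A)/(16πσd²): d = √[L(1−A)/(16πσT_eq⁴)].
d = √[9.19×10²⁴ × 0.49 / (16π × 5.67×10⁻⁸ × (189)⁴)] = 3.52×10¹⁰ m = 0.235 AU.

d ≈ 0.235 AU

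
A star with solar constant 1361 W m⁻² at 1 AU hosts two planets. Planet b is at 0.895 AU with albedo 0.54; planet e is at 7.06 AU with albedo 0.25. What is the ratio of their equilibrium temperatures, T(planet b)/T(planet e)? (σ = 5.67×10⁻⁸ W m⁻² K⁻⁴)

T_eq = [S₀(1−A)/(4σd²)]^(1/4), so T ∝ (1−A)^(1/4) / √d.
T₁ = [1361×0.46/(4×5.67×10⁻⁸×0.895²)]^(1/4) = 242.29 K.
T₂ = [1361×0.75/(4×5.67×10⁻⁸×7.06²)]^(1/4) = 97.48 K.

T₁/T₂ ≈ 2.486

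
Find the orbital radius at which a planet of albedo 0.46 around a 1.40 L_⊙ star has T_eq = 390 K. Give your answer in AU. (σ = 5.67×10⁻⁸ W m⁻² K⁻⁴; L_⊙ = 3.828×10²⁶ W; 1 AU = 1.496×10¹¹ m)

d ≈ 0.443 AU

L = 1.40 × 3.828×10²⁶ = 5.36×10²⁶ W.
From T_eq⁴ = L(1−A)/(16πσd²): d = √[L(1−A)/(16πσT_eq⁴)].
d = √[5.36×10²⁶ × 0.54 / (16π × 5.67×10⁻⁸ × (390)⁴)] = 6.63×10¹⁰ m = 0.443 AU.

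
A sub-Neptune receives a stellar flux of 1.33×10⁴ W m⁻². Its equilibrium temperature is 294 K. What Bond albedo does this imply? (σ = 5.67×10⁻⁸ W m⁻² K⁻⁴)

A ≈ 0.87

From T_eq⁴ = S(1−A)/(4σ): 1−A = 4σT_eq⁴/S.
1−A = 4 × 5.67×10⁻⁸ × (294)⁴ / 1.33×10⁴ = 0.127.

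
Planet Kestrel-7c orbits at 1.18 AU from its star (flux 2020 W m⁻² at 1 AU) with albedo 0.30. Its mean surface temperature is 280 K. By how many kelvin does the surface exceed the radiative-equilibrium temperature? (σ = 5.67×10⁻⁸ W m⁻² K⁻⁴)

S = 2020/1.18² = 1451 W m⁻².
T_eq = [S(1−A)/(4σ)]^(1/4) = [1451×0.70/(4×5.67×10⁻⁸)]^(1/4) = 258.7 K.
ΔT = T_surf − T_eq = 280 − 258.7.

ΔT ≈ 21.3 K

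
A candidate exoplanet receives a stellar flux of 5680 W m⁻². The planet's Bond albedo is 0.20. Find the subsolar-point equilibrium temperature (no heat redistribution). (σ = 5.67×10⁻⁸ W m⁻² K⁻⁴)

At the subsolar point the surface absorbs S(1−A) and emits σT⁴ per unit area — no factor of 4, since only the local patch is in balance.
T = [5680 × 0.80 / 5.67×10⁻⁸]^(1/4) = (8.01×10¹⁰)^(1/4) = 532 K.

T_ss ≈ 532 K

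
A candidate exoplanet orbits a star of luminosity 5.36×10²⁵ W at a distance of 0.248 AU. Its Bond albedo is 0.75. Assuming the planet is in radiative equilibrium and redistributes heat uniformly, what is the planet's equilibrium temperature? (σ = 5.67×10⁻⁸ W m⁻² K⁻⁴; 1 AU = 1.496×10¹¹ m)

T_eq ≈ 242 K

d = 0.248 AU = 3.71×10¹⁰ m.
Flux: S = L/(4πd²) = 5.36×10²⁵/(4π×(3.71×10¹⁰)²) = 3100 W m⁻².
Energy balance: absorbed = emitted ⇒ πR²·S(1−A) = 4πR²·σT_eq⁴, so T_eq⁴ = S(1−A)/(4σ).
T_eq = [3100 × 0.25 / (4 × 5.67×10⁻⁸)]^(1/4) = (3.42×10⁹)^(1/4) = 242 K.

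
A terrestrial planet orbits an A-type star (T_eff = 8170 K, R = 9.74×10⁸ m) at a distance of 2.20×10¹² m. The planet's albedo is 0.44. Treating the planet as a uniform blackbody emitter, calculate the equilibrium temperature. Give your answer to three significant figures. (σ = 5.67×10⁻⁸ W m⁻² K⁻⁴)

L = 4πR_⋆²σT_⋆⁴ = 4π(9.74×10⁸)² × 5.67×10⁻⁸ × (8170)⁴ = 3.01×10²⁷ W.
S = L/(4πd²) = 49.5 W m⁻².
Energy balance: absorbed = emitted ⇒ πR²·S(1−A) = 4πR²·σT_eq⁴, so T_eq⁴ = S(1−A)/(4σ).
T_eq = [49.5 × 0.56 / (4 × 5.67×10⁻⁸)]^(1/4) = (1.22×10⁸)^(1/4) = 105 K.

T_eq ≈ 105 K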